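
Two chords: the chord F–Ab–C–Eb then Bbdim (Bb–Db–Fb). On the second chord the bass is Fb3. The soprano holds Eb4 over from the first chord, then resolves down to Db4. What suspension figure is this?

7–6 suspension.

At the second chord the bass is Fb3. The suspended Eb4 lies a seventh above the bass; after resolving down by step to Db4, the interval above the bass becomes a sixth.
Suspension figures are named by those two intervals: 7–6.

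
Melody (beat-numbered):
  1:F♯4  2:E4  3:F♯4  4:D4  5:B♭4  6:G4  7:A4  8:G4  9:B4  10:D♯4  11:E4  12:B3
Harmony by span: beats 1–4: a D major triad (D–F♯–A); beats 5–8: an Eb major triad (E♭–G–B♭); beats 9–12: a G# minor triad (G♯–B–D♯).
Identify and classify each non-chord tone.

The harmony at that moment is D major triad (D, F♯, A); E4 is not a chord tone.
It is approached by step down from F♯4 and left by step up to F♯4.
Step away and step back to the same note — a neighbor tone (lower neighbor).
The harmony at that moment is E♭ major triad (E♭, G, B♭); A4 is not a chord tone.
It is approached by step up from G4 and left by step down to G4.
Step away and step back to the same note — a neighbor tone (upper neighbor).
The harmony at that moment is G♯ minor triad (G♯, B, D♯); E4 is not a chord tone.
It is approached by step up from D♯4 and left by leap down to B3.
Step in, leap out — an escape tone.

E4 (beat 2) — neighbor tone; A4 (beat 7) — neighbor tone; E4 (beat 11) — escape tone.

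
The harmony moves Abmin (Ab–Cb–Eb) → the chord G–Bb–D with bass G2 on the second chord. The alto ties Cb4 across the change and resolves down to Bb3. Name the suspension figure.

At the second chord the bass is G2. The suspended Cb4 lies a fourth above the bass; after resolving down by step to Bb3, the interval above the bass becomes a third.
Suspension figures are named by those two intervals: 4–3.

4–3 suspension.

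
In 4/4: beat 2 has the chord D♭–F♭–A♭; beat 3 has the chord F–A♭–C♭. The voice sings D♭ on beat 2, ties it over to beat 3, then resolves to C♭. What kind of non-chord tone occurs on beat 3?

The harmony at that moment is F diminished triad (F, A♭, C♭); D♭ is not a chord tone.
It is held over (the same pitch as the preceding D♭) and left by step down to C♭.
Held over from the previous chord and resolving down by step — a suspension.

Suspension.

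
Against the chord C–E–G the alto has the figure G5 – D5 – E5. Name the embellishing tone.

D5 is an appoggiatura.

The harmony at that moment is C major triad (C, E, G); D5 is not a chord tone.
It is approached by leap down from G5 and left by step up to E5.
Leap in, step out — an appoggiatura.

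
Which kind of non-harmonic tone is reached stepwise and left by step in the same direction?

Approach: by step. Departure: by step, continuing in the same direction.
Stepwise on both sides with no change of direction means the note fills in the space between two different chord tones — a passing tone. (Had it turned back to its starting note it would be a neighbor tone instead.)

Passing tone.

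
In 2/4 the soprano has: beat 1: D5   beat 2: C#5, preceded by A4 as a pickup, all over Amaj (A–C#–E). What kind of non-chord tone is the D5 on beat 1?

Appoggiatura.

The harmony at that moment is A major triad (A, C#, E); D5 is not a chord tone.
It is approached by leap up from A4 and left by step down to C#5.
Leap in, step out, metrically accented — an appoggiatura.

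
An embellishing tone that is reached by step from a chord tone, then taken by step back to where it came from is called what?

Approach: by step. Departure: by step in the opposite direction, back to the starting pitch.
Stepwise on both sides but reversing to return to the same chord tone — a neighbor tone. (Had it continued onward in the same direction it would be a passing tone instead.)

Neighbor tone.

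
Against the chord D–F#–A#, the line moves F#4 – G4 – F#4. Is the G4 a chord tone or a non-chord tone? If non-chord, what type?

The harmony at that moment is D augmented triad (D, F#, A#); G4 is not a chord tone.
It is approached by step up from F#4 and left by step down to F#4.
Step away and step back to the same note — a neighbor tone (upper neighbor).

Non-chord tone — a neighbor tone.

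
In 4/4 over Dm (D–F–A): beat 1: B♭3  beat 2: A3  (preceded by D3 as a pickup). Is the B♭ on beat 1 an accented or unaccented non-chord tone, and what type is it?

The harmony at that moment is D minor triad (D, F, A); B♭3 is not a chord tone.
It is approached by leap up from D3 and left by step down to A3.
Leap in, step out — an appoggiatura.
It falls on the downbeat, so it is accented.

Accented appoggiatura.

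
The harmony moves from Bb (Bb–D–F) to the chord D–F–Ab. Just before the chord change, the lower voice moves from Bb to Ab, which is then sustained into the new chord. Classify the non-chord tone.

Ab is an anticipation.

The harmony at that moment is Bb major triad (Bb, D, F); Ab is not a chord tone.
It is approached by step down from Bb and then sustained as the same pitch into the next harmony.
Arriving early and becoming a chord tone when the harmony changes — an anticipation.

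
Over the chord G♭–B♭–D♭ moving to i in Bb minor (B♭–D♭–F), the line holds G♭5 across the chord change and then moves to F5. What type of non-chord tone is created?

G♭5 is a suspension.

The harmony at that moment is B♭ minor triad (B♭, D♭, F); G♭5 is not a chord tone.
It is held over (the same pitch as the preceding G♭5) and left by step down to F5.
Held over from the previous chord and resolving down by step — a suspension.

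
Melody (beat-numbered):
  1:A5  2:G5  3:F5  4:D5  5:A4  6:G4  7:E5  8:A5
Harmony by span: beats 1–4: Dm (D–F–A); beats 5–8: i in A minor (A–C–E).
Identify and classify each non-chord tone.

The harmony at that moment is D minor triad (D, F, A); G5 is not a chord tone.
It is approached by step down from A5 and left by step down to F5.
Step in, step out in the same direction — a passing tone.
The harmony at that moment is A minor triad (A, C, E); G4 is not a chord tone.
It is approached by step down from A4 and left by leap up to E5.
Step in, leap out — an escape tone.

G5 (beat 2) — passing tone; G4 (beat 6) — escape tone.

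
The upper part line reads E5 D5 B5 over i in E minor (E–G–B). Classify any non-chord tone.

D5 is an escape tone.

The harmony at that moment is E minor triad (E, G, B); D5 is not a chord tone.
It is approached by step down from E5 and left by leap up to B5.
Step in, leap out — an escape tone.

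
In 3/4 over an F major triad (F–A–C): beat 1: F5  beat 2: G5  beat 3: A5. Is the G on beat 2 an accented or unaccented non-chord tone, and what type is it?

Unaccented passing tone.

The harmony at that moment is F major triad (F, A, C); G5 is not a chord tone.
It is approached by step up from F5 and left by step up to A5.
Step in, step out in the same direction — a passing tone.
It falls on a weak beat, so it is unaccented.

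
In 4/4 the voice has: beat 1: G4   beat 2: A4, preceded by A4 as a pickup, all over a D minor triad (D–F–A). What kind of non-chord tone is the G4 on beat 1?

The harmony at that moment is D minor triad (D, F, A); G4 is not a chord tone.
It is approached by step down from A4 and left by step up to A4.
Step away and step back to the same note — a neighbor tone (lower neighbor).

Lower neighbor tone.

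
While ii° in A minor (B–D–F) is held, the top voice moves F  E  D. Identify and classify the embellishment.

E is a passing tone.

The harmony at that moment is B diminished triad (B, D, F); E is not a chord tone.
It is approached by step down from F and left by step down to D.
Step in, step out in the same direction — a passing tone.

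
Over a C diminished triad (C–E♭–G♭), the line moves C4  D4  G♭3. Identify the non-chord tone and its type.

The harmony at that moment is C diminished triad (C, E♭, G♭); D4 is not a chord tone.
It is approached by step up from C4 and left by leap down to G♭3.
Step in, leap out — an escape tone.

D4 is an escape tone.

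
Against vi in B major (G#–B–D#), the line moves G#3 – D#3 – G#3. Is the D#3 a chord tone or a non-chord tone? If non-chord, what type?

G# minor triad contains G#, B, D#; D# is the fifth, so it is a chord tone.

Chord tone (the fifth of G# minor triad).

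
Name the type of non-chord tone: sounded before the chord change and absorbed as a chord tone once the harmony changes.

Approach: ahead of the chord change (typically by step), so it is dissonant against the current harmony. Departure: none — the same pitch is restated or held and is a chord tone of the new harmony.
Dissonant first, consonant once the harmony catches up: the note simply arrives early — an anticipation. (The reverse timing, consonant first and dissonant after the change, would be a suspension or retardation.)

Anticipation.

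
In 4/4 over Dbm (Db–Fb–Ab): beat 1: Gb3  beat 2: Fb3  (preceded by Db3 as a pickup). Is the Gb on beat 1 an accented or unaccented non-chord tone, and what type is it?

The harmony at that moment is Db minor triad (Db, Fb, Ab); Gb3 is not a chord tone.
It is approached by leap up from Db3 and left by step down to Fb3.
Leap in, step out — an appoggiatura.
It falls on the downbeat, so it is accented.

Accented appoggiatura.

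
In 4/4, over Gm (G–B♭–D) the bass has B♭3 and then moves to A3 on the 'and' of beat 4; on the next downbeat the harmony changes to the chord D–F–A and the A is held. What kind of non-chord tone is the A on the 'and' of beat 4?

The harmony at that moment is G minor triad (G, B♭, D); A3 is not a chord tone.
It is approached by step down from B♭3 and then sustained as the same pitch into the next harmony.
Arriving early and becoming a chord tone when the harmony changes — an anticipation.

Anticipation.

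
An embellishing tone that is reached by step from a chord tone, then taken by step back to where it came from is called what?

Approach: by step. Departure: by step in the opposite direction, back to the starting pitch.
Stepwise on both sides but reversing to return to the same chord tone — a neighbor tone. (Had it continued onward in the same direction it would be a passing tone instead.)

Neighbor tone.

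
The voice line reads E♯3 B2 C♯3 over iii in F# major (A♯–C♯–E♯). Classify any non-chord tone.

B2 is an appoggiatura.

The harmony at that moment is A♯ minor triad (A♯, C♯, E♯); B2 is not a chord tone.
It is approached by leap down from E♯3 and left by step up to C♯3.
Leap in, step out — an appoggiatura.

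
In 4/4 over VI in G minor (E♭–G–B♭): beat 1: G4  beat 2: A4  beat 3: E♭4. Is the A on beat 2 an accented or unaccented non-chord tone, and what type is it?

The harmony at that moment is E♭ major triad (E♭, G, B♭); A4 is not a chord tone.
It is approached by step up from G4 and left by leap down to E♭4.
Step in, leap out — an escape tone.
It falls on a weak beat, so it is unaccented.

Unaccented escape tone.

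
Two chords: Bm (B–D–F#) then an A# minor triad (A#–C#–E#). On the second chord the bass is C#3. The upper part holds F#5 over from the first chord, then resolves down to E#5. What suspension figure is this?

At the second chord the bass is C#3. The suspended F#5 lies a fourth above the bass; after resolving down by step to E#5, the interval above the bass becomes a third.
Suspension figures are named by those two intervals: 4–3.

4–3 suspension.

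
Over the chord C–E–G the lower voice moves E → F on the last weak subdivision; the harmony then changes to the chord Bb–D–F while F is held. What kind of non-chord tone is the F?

F is an anticipation.

The harmony at that moment is C major triad (C, E, G); F is not a chord tone.
It is approached by step up from E and then sustained as the same pitch into the next harmony.
Arriving early and becoming a chord tone when the harmony changes — an anticipation.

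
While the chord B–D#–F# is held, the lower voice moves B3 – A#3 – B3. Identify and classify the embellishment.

A#3 is a neighbor tone.

The harmony at that moment is B major triad (B, D#, F#); A#3 is not a chord tone.
It is approached by step down from B3 and left by step up to B3.
Step away and step back to the same note — a neighbor tone (lower neighbor).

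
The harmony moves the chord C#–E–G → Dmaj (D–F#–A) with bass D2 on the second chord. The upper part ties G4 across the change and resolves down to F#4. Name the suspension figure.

At the second chord the bass is D2. The suspended G4 lies a fourth above the bass; after resolving down by step to F#4, the interval above the bass becomes a third.
Suspension figures are named by those two intervals: 4–3.

4–3 suspension.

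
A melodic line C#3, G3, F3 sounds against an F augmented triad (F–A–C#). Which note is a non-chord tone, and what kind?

The harmony at that moment is F augmented triad (F, A, C#); G3 is not a chord tone.
It is approached by leap up from C#3 and left by step down to F3.
Leap in, step out — an appoggiatura.

G3 is an appoggiatura.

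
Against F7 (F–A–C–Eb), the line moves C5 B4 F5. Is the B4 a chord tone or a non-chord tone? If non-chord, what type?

The harmony at that moment is F dominant seventh chord (F, A, C, Eb); B4 is not a chord tone.
It is approached by step down from C5 and left by leap up to F5.
Step in, leap out — an escape tone.

Non-chord tone — an escape tone.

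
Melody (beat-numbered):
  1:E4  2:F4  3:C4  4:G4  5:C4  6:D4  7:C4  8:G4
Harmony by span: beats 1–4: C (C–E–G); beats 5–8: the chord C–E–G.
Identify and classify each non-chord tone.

The harmony at that moment is C major triad (C, E, G); F4 is not a chord tone.
It is approached by step up from E4 and left by leap down to C4.
Step in, leap out — an escape tone.
The harmony at that moment is C major triad (C, E, G); D4 is not a chord tone.
It is approached by step up from C4 and left by step down to C4.
Step away and step back to the same note — a neighbor tone (upper neighbor).

F4 (beat 2) — escape tone; D4 (beat 6) — neighbor tone.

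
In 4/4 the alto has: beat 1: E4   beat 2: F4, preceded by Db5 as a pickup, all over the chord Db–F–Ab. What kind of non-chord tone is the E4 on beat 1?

The harmony at that moment is Db major triad (Db, F, Ab); E4 is not a chord tone.
It is approached by leap down from Db5 and left by step up to F4.
Leap in, step out, metrically accented — an appoggiatura.

Appoggiatura.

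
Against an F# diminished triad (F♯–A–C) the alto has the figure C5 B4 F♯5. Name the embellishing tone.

The harmony at that moment is F♯ diminished triad (F♯, A, C); B4 is not a chord tone.
It is approached by step down from C5 and left by leap up to F♯5.
Step in, leap out — an escape tone.

B4 is an escape tone.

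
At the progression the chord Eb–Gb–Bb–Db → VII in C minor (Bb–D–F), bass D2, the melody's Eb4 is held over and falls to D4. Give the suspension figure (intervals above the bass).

9–8 suspension.

At the second chord the bass is D2. The suspended Eb4 lies a ninth above the bass; after resolving down by step to D4, the interval above the bass becomes an octave.
Suspension figures are named by those two intervals: 9–8.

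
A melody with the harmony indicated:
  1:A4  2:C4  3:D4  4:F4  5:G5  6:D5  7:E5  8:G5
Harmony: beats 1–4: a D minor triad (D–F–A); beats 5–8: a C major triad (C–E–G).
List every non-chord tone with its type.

The harmony at that moment is D minor triad (D, F, A); C4 is not a chord tone.
It is approached by leap down from A4 and left by step up to D4.
Leap in, step out — an appoggiatura.
The harmony at that moment is C major triad (C, E, G); D5 is not a chord tone.
It is approached by leap down from G5 and left by step up to E5.
Leap in, step out — an appoggiatura.

C4 (beat 2) — appoggiatura; D5 (beat 6) — appoggiatura.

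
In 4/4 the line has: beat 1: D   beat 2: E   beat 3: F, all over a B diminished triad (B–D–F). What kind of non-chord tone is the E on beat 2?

Passing tone.

The harmony at that moment is B diminished triad (B, D, F); E is not a chord tone.
It is approached by step up from D and left by step up to F.
Step in, step out in the same direction — a passing tone.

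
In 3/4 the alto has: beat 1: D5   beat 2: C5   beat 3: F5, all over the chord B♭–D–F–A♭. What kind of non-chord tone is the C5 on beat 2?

Escape tone.

The harmony at that moment is B♭ dominant seventh chord (B♭, D, F, A♭); C5 is not a chord tone.
It is approached by step down from D5 and left by leap up to F5.
Step in, leap out, on a weak beat — an escape tone.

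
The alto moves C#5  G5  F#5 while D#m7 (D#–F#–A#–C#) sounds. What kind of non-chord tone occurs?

G5 is an appoggiatura.

The harmony at that moment is D# minor seventh chord (D#, F#, A#, C#); G5 is not a chord tone.
It is approached by leap up from C#5 and left by step down to F#5.
Leap in, step out — an appoggiatura.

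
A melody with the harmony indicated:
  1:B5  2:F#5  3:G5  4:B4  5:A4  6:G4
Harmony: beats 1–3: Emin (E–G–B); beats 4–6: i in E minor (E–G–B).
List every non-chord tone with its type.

F#5 (beat 2) — appoggiatura; A4 (beat 5) — passing tone.

The harmony at that moment is E minor triad (E, G, B); F#5 is not a chord tone.
It is approached by leap down from B5 and left by step up to G5.
Leap in, step out — an appoggiatura.
The harmony at that moment is E minor triad (E, G, B); A4 is not a chord tone.
It is approached by step down from B4 and left by step down to G4.
Step in, step out in the same direction — a passing tone.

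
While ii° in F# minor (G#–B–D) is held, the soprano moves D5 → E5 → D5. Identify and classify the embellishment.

E5 is a neighbor tone.

The harmony at that moment is G# diminished triad (G#, B, D); E5 is not a chord tone.
It is approached by step up from D5 and left by step down to D5.
Step away and step back to the same note — a neighbor tone (upper neighbor).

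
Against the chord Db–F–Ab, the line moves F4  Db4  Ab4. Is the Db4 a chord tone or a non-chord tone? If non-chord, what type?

Chord tone (the root of Db major triad).

Db major triad contains Db, F, Ab; Db is the root, so it is a chord tone.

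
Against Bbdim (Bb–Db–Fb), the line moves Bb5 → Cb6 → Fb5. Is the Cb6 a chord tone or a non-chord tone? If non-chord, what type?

The harmony at that moment is Bb diminished triad (Bb, Db, Fb); Cb6 is not a chord tone.
It is approached by step up from Bb5 and left by leap down to Fb5.
Step in, leap out — an escape tone.

Non-chord tone — an escape tone.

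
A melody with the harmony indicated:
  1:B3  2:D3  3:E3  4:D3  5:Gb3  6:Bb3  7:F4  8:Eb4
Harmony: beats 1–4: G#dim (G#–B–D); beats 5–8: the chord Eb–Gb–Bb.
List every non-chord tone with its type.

E3 (beat 3) — neighbor tone; F4 (beat 7) — appoggiatura.

The harmony at that moment is G# diminished triad (G#, B, D); E3 is not a chord tone.
It is approached by step up from D3 and left by step down to D3.
Step away and step back to the same note — a neighbor tone (upper neighbor).
The harmony at that moment is Eb minor triad (Eb, Gb, Bb); F4 is not a chord tone.
It is approached by leap up from Bb3 and left by step down to Eb4.
Leap in, step out — an appoggiatura.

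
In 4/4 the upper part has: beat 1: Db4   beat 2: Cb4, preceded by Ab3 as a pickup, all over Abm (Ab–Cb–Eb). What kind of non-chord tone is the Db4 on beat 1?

The harmony at that moment is Ab minor triad (Ab, Cb, Eb); Db4 is not a chord tone.
It is approached by leap up from Ab3 and left by step down to Cb4.
Leap in, step out, metrically accented — an appoggiatura.

Appoggiatura.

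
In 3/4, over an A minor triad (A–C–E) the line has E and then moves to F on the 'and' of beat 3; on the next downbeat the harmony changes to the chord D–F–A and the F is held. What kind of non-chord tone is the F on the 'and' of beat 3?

Anticipation.

The harmony at that moment is A minor triad (A, C, E); F is not a chord tone.
It is approached by step up from E and then sustained as the same pitch into the next harmony.
Arriving early and becoming a chord tone when the harmony changes — an anticipation.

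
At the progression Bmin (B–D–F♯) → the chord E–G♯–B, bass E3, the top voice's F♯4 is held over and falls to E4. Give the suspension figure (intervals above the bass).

9–8 suspension.

At the second chord the bass is E3. The suspended F♯4 lies a ninth above the bass; after resolving down by step to E4, the interval above the bass becomes an octave.
Suspension figures are named by those two intervals: 9–8.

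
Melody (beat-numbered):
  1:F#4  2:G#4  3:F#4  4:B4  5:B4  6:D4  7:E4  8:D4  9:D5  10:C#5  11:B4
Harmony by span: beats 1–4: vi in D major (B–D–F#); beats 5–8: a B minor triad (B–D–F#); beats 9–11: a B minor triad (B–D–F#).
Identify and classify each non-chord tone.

The harmony at that moment is B minor triad (B, D, F#); G#4 is not a chord tone.
It is approached by step up from F#4 and left by step down to F#4.
Step away and step back to the same note — a neighbor tone (upper neighbor).
The harmony at that moment is B minor triad (B, D, F#); E4 is not a chord tone.
It is approached by step up from D4 and left by step down to D4.
Step away and step back to the same note — a neighbor tone (upper neighbor).
The harmony at that moment is B minor triad (B, D, F#); C#5 is not a chord tone.
It is approached by step down from D5 and left by step down to B4.
Step in, step out in the same direction — a passing tone.

G#4 (beat 2) — neighbor tone; E4 (beat 7) — neighbor tone; C#5 (beat 10) — passing tone.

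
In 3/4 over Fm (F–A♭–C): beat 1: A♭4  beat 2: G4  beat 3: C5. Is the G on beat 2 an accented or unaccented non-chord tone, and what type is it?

The harmony at that moment is F minor triad (F, A♭, C); G4 is not a chord tone.
It is approached by step down from A♭4 and left by leap up to C5.
Step in, leap out — an escape tone.
It falls on a weak beat, so it is unaccented.

Unaccented escape tone.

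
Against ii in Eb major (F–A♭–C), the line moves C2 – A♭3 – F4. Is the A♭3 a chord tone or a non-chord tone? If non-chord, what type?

Chord tone (the third of F minor triad).

F minor triad contains F, A♭, C; A♭ is the third, so it is a chord tone.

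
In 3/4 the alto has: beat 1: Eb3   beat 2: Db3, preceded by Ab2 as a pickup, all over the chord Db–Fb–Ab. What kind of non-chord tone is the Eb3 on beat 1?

The harmony at that moment is Db minor triad (Db, Fb, Ab); Eb3 is not a chord tone.
It is approached by leap up from Ab2 and left by step down to Db3.
Leap in, step out, metrically accented — an appoggiatura.

Appoggiatura.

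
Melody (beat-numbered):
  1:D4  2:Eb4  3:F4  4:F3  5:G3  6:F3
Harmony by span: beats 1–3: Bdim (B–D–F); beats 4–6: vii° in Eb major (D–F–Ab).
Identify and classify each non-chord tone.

The harmony at that moment is B diminished triad (B, D, F); Eb4 is not a chord tone.
It is approached by step up from D4 and left by step up to F4.
Step in, step out in the same direction — a passing tone.
The harmony at that moment is D diminished triad (D, F, Ab); G3 is not a chord tone.
It is approached by step up from F3 and left by step down to F3.
Step away and step back to the same note — a neighbor tone (upper neighbor).

Eb4 (beat 2) — passing tone; G3 (beat 5) — neighbor tone.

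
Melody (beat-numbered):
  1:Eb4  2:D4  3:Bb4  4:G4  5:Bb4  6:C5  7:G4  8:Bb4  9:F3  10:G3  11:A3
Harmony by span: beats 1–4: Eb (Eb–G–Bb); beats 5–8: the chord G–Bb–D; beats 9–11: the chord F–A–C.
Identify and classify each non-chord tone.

The harmony at that moment is Eb major triad (Eb, G, Bb); D4 is not a chord tone.
It is approached by step down from Eb4 and left by leap up to Bb4.
Step in, leap out — an escape tone.
The harmony at that moment is G minor triad (G, Bb, D); C5 is not a chord tone.
It is approached by step up from Bb4 and left by leap down to G4.
Step in, leap out — an escape tone.
The harmony at that moment is F major triad (F, A, C); G3 is not a chord tone.
It is approached by step up from F3 and left by step up to A3.
Step in, step out in the same direction — a passing tone.

D4 (beat 2) — escape tone; C5 (beat 6) — escape tone; G3 (beat 10) — passing tone.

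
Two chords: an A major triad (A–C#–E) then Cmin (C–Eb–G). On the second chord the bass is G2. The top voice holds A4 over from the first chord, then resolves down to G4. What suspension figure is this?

At the second chord the bass is G2. The suspended A4 lies a ninth above the bass; after resolving down by step to G4, the interval above the bass becomes an octave.
Suspension figures are named by those two intervals: 9–8.

9–8 suspension.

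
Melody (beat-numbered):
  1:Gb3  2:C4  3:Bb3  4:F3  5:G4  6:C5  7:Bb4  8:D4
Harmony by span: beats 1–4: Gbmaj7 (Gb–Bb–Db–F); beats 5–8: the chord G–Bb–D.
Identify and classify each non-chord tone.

The harmony at that moment is Gb major seventh chord (Gb, Bb, Db, F); C4 is not a chord tone.
It is approached by leap up from Gb3 and left by step down to Bb3.
Leap in, step out — an appoggiatura.
The harmony at that moment is G minor triad (G, Bb, D); C5 is not a chord tone.
It is approached by leap up from G4 and left by step down to Bb4.
Leap in, step out — an appoggiatura.

C4 (beat 2) — appoggiatura; C5 (beat 6) — appoggiatura.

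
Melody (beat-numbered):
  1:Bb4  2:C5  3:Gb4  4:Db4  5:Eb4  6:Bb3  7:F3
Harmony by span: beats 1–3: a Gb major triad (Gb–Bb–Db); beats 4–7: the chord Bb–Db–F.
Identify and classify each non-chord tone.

The harmony at that moment is Gb major triad (Gb, Bb, Db); C5 is not a chord tone.
It is approached by step up from Bb4 and left by leap down to Gb4.
Step in, leap out — an escape tone.
The harmony at that moment is Bb minor triad (Bb, Db, F); Eb4 is not a chord tone.
It is approached by step up from Db4 and left by leap down to Bb3.
Step in, leap out — an escape tone.

C5 (beat 2) — escape tone; Eb4 (beat 5) — escape tone.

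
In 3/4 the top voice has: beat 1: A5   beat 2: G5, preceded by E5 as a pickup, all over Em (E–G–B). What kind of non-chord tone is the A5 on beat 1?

The harmony at that moment is E minor triad (E, G, B); A5 is not a chord tone.
It is approached by leap up from E5 and left by step down to G5.
Leap in, step out, metrically accented — an appoggiatura.

Appoggiatura.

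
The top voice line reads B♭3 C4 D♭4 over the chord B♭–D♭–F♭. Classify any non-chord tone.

C4 is a passing tone.

The harmony at that moment is B♭ diminished triad (B♭, D♭, F♭); C4 is not a chord tone.
It is approached by step up from B♭3 and left by step up to D♭4.
Step in, step out in the same direction — a passing tone.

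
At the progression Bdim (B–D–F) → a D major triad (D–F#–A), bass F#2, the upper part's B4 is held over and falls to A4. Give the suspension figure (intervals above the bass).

4–3 suspension.

At the second chord the bass is F#2. The suspended B4 lies a fourth above the bass; after resolving down by step to A4, the interval above the bass becomes a third.
Suspension figures are named by those two intervals: 4–3.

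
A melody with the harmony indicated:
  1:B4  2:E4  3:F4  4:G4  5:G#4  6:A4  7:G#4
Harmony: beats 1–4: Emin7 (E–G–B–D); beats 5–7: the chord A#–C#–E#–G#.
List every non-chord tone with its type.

The harmony at that moment is E minor seventh chord (E, G, B, D); F4 is not a chord tone.
It is approached by step up from E4 and left by step up to G4.
Step in, step out in the same direction — a passing tone.
The harmony at that moment is A# minor seventh chord (A#, C#, E#, G#); A4 is not a chord tone.
It is approached by step up from G#4 and left by step down to G#4.
Step away and step back to the same note — a neighbor tone (upper neighbor).

F4 (beat 3) — passing tone; A4 (beat 6) — neighbor tone.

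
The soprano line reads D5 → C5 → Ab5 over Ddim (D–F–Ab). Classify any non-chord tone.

C5 is an escape tone.

The harmony at that moment is D diminished triad (D, F, Ab); C5 is not a chord tone.
It is approached by step down from D5 and left by leap up to Ab5.
Step in, leap out — an escape tone.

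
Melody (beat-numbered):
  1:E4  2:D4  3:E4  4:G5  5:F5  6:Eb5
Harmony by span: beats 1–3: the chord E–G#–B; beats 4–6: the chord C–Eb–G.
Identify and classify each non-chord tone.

D4 (beat 2) — neighbor tone; F5 (beat 5) — passing tone.

The harmony at that moment is E major triad (E, G#, B); D4 is not a chord tone.
It is approached by step down from E4 and left by step up to E4.
Step away and step back to the same note — a neighbor tone (lower neighbor).
The harmony at that moment is C minor triad (C, Eb, G); F5 is not a chord tone.
It is approached by step down from G5 and left by step down to Eb5.
Step in, step out in the same direction — a passing tone.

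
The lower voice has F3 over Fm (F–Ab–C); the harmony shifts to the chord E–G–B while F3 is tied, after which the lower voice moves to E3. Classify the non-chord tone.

F3 is a suspension.

The harmony at that moment is E minor triad (E, G, B); F3 is not a chord tone.
It is held over (the same pitch as the preceding F3) and left by step down to E3.
Held over from the previous chord and resolving down by step — a suspension.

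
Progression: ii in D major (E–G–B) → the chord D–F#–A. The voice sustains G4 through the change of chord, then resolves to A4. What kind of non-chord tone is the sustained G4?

The harmony at that moment is D major triad (D, F#, A); G4 is not a chord tone.
It is held over (the same pitch as the preceding G4) and left by step up to A4.
Held over from the previous chord and resolving up by step — a retardation.

G4 is a retardation.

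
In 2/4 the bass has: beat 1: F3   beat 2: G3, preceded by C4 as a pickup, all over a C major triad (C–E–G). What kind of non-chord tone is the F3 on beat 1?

Appoggiatura.

The harmony at that moment is C major triad (C, E, G); F3 is not a chord tone.
It is approached by leap down from C4 and left by step up to G3.
Leap in, step out, metrically accented — an appoggiatura.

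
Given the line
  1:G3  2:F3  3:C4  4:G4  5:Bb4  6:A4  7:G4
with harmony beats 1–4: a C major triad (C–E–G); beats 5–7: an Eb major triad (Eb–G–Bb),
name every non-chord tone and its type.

The harmony at that moment is C major triad (C, E, G); F3 is not a chord tone.
It is approached by step down from G3 and left by leap up to C4.
Step in, leap out — an escape tone.
The harmony at that moment is Eb major triad (Eb, G, Bb); A4 is not a chord tone.
It is approached by step down from Bb4 and left by step down to G4.
Step in, step out in the same direction — a passing tone.

F3 (beat 2) — escape tone; A4 (beat 6) — passing tone.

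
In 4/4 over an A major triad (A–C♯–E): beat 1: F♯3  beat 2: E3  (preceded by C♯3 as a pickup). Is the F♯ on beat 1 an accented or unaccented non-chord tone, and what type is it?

The harmony at that moment is A major triad (A, C♯, E); F♯3 is not a chord tone.
It is approached by leap up from C♯3 and left by step down to E3.
Leap in, step out — an appoggiatura.
It falls on the downbeat, so it is accented.

Accented appoggiatura.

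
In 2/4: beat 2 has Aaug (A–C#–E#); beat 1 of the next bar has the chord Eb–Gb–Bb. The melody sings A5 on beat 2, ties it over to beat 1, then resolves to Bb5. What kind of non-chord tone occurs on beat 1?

The harmony at that moment is Eb minor triad (Eb, Gb, Bb); A5 is not a chord tone.
It is held over (the same pitch as the preceding A5) and left by step up to Bb5.
Held over from the previous chord and resolving up by step — a retardation.

Retardation.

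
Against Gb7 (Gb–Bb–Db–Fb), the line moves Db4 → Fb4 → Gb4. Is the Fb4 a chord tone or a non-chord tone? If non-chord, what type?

Gb dominant seventh chord contains Gb, Bb, Db, Fb; Fb is the seventh, so it is a chord tone.

Chord tone (the seventh of Gb dominant seventh chord).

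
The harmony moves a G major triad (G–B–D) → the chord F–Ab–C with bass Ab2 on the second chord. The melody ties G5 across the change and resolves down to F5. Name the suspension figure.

7–6 suspension.

At the second chord the bass is Ab2. The suspended G5 lies a seventh above the bass; after resolving down by step to F5, the interval above the bass becomes a sixth.
Suspension figures are named by those two intervals: 7–6.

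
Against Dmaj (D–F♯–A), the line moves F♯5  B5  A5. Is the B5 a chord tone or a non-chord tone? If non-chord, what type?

The harmony at that moment is D major triad (D, F♯, A); B5 is not a chord tone.
It is approached by leap up from F♯5 and left by step down to A5.
Leap in, step out — an appoggiatura.

Non-chord tone — an appoggiatura.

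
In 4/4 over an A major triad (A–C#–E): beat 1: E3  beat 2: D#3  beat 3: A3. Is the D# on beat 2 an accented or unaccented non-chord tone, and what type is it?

Unaccented escape tone.

The harmony at that moment is A major triad (A, C#, E); D#3 is not a chord tone.
It is approached by step down from E3 and left by leap up to A3.
Step in, leap out — an escape tone.
It falls on a weak beat, so it is unaccented.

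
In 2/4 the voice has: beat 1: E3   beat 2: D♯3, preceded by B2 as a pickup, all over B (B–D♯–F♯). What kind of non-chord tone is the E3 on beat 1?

The harmony at that moment is B major triad (B, D♯, F♯); E3 is not a chord tone.
It is approached by leap up from B2 and left by step down to D♯3.
Leap in, step out, metrically accented — an appoggiatura.

Appoggiatura.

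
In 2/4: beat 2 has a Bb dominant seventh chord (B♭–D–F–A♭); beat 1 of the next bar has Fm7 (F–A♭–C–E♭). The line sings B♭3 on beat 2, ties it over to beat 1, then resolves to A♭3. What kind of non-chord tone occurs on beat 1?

Suspension.

The harmony at that moment is F minor seventh chord (F, A♭, C, E♭); B♭3 is not a chord tone.
It is held over (the same pitch as the preceding B♭3) and left by step down to A♭3.
Held over from the previous chord and resolving down by step — a suspension.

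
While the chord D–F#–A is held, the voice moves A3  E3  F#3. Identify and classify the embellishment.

E3 is an appoggiatura.

The harmony at that moment is D major triad (D, F#, A); E3 is not a chord tone.
It is approached by leap down from A3 and left by step up to F#3.
Leap in, step out — an appoggiatura.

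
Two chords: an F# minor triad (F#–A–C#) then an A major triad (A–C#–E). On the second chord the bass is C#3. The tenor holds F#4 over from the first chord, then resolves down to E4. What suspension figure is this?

At the second chord the bass is C#3. The suspended F#4 lies a fourth above the bass; after resolving down by step to E4, the interval above the bass becomes a third.
Suspension figures are named by those two intervals: 4–3.

4–3 suspension.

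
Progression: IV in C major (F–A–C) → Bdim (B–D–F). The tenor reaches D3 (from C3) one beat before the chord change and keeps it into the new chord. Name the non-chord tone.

The harmony at that moment is F major triad (F, A, C); D3 is not a chord tone.
It is approached by step up from C3 and then sustained as the same pitch into the next harmony.
Arriving early and becoming a chord tone when the harmony changes — an anticipation.

D3 is an anticipation.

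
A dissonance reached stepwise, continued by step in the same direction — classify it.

Passing tone.

Approach: by step. Departure: by step, continuing in the same direction.
Stepwise on both sides with no change of direction means the note fills in the space between two different chord tones — a passing tone. (Had it turned back to its starting note it would be a neighbor tone instead.)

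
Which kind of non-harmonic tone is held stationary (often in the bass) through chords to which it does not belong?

Pedal tone.

Approach: none. Departure: none — a single pitch is sustained while the chords change around it, passing through harmonies that do not contain it.
No melodic motion at all; the dissonance is created entirely by the moving harmonies against the stationary note — a pedal tone (pedal point).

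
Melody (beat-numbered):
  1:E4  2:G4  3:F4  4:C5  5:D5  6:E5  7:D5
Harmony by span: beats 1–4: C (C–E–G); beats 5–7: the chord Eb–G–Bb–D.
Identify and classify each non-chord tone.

The harmony at that moment is C major triad (C, E, G); F4 is not a chord tone.
It is approached by step down from G4 and left by leap up to C5.
Step in, leap out — an escape tone.
The harmony at that moment is Eb major seventh chord (Eb, G, Bb, D); E5 is not a chord tone.
It is approached by step up from D5 and left by step down to D5.
Step away and step back to the same note — a neighbor tone (upper neighbor).

F4 (beat 3) — escape tone; E5 (beat 6) — neighbor tone.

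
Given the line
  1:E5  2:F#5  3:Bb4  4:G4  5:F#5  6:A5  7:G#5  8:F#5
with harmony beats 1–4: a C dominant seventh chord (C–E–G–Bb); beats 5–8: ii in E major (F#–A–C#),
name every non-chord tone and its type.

The harmony at that moment is C dominant seventh chord (C, E, G, Bb); F#5 is not a chord tone.
It is approached by step up from E5 and left by leap down to Bb4.
Step in, leap out — an escape tone.
The harmony at that moment is F# minor triad (F#, A, C#); G#5 is not a chord tone.
It is approached by step down from A5 and left by step down to F#5.
Step in, step out in the same direction — a passing tone.

F#5 (beat 2) — escape tone; G#5 (beat 7) — passing tone.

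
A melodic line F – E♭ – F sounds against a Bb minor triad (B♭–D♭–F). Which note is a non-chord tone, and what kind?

E♭ is a neighbor tone.

The harmony at that moment is B♭ minor triad (B♭, D♭, F); E♭ is not a chord tone.
It is approached by step down from F and left by step up to F.
Step away and step back to the same note — a neighbor tone (lower neighbor).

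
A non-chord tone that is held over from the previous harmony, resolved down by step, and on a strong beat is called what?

Suspension.

Approach: by preparation — the pitch is first a chord tone, then held (tied or repeated) while the harmony changes under it. Departure: down by step. Metric position: strong.
A prepared dissonance that resolves downward by step — a suspension. (The same figure resolving upward would be a retardation.)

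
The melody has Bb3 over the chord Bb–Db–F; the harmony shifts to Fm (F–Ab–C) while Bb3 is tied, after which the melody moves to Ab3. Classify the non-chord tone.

The harmony at that moment is F minor triad (F, Ab, C); Bb3 is not a chord tone.
It is held over (the same pitch as the preceding Bb3) and left by step down to Ab3.
Held over from the previous chord and resolving down by step — a suspension.

Bb3 is a suspension.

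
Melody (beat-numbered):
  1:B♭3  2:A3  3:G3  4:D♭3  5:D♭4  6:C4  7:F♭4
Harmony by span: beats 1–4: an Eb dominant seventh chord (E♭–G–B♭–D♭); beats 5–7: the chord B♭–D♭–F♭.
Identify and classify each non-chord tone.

A3 (beat 2) — passing tone; C4 (beat 6) — escape tone.

The harmony at that moment is E♭ dominant seventh chord (E♭, G, B♭, D♭); A3 is not a chord tone.
It is approached by step down from B♭3 and left by step down to G3.
Step in, step out in the same direction — a passing tone.
The harmony at that moment is B♭ diminished triad (B♭, D♭, F♭); C4 is not a chord tone.
It is approached by step down from D♭4 and left by leap up to F♭4.
Step in, leap out — an escape tone.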